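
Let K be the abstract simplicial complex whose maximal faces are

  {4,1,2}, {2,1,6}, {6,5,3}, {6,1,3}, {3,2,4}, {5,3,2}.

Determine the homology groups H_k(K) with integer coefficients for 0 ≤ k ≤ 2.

H_0 = Z,  H_1 = Z,  H_2 = 0.

Take the total order 1 < 2 < 3 < 4 < 5 < 6 on the vertex set. Then K (dimension 2) consists of the simplices:

  0-simplices (6): [1], [2], [3], [4], [5], [6]
  1-simplices (12): [1,2], [1,3], [1,4], [1,6], [2,3], [2,4], [2,5], [2,6], [3,4], [3,5], [3,6], [5,6]
  2-simplices (6): [1,2,4], [1,2,6], [1,3,6], [2,3,4], [2,3,5], [3,5,6]

so the chain groups are C_0 ≅ Z^6, C_1 ≅ Z^12, C_2 ≅ Z^6.

The boundary map ∂_1: C_1 → C_0 is given by ∂[p,q] = [q] − [p]. For instance
  ∂[3,5] = [5] − [3].
This gives a 6×12 integer matrix of rank 5; reducing to Smith normal form yields diagonal entries (1,1,1,1,1).

The boundary map ∂_2: C_2 → C_1 acts by ∂[p,q,r] = [q,r] − [p,r] + [p,q]. For instance
  ∂[2,3,5] = [3,5] − [2,5] + [2,3],
  ∂[1,3,6] = [3,6] − [1,6] + [1,3].
As a 12×6 matrix over Z this has rank 6, with invariant factors (1,1,1,1,1,1).

Now H_k = ker ∂_k / im ∂_{k+1}, so:

  H_0: rank C_0 − rank ∂_1 = 6 − 5 = 1, and the invariant factors of ∂_1 are all 1, so H_0 = Z.
  H_1: rank ker ∂_1 − rank ∂_2 = (12 − 5) − 6 = 1, and the invariant factors of ∂_2 are all 1, so H_1 = Z.
  H_2: rank ker ∂_2 − rank ∂_3 = (6 − 6) − 0 = 0, and there is no ∂_3, so H_2 = 0.

As a check, the Euler characteristic is 6 − 12 + 6 = 0, which agrees with 1 − 1 + 0 = 0.
(K is a triangulation of the cylinder S^1 x I.)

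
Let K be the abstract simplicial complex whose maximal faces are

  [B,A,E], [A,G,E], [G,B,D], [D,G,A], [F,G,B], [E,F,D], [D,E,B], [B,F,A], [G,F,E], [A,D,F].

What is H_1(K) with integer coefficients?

H_1 ≅ Z/2.

Fix the vertex order A < B < D < E < F < G and write every simplex with vertices in increasing order. Then dim K = 2 and the simplices of K are:

  0-simplices (6): A, B, D, E, F, G
  1-simplices (15): AB, AD, AE, AF, AG, BD, BE, BF, BG, DE, DF, DG, EF, EG, FG
  2-simplices (10): ABE, ABF, ADF, ADG, AEG, BDE, BDG, BFG, DEF, EFG

so the chain groups are C_0 ≅ Z^6, C_1 ≅ Z^15, C_2 ≅ Z^10.

Boundary ∂_1: C_1 → C_0 maps an edge to its endpoints' difference, ∂[p,q] = q − p. For instance
  ∂BD = D − B.
The 6×15 boundary matrix has rank 5 and Smith normal form diag(1,1,1,1,1).

The boundary map ∂_2: C_2 → C_1 sends each 2-simplex [p,q,r] to [q,r] − [p,r] + [p,q]. For instance
  ∂ABE = BE − AE + AB,
  ∂DEF = EF − DF + DE.
The resulting 15×10 matrix has rank 10, and its Smith normal form has invariant factors (1,1,1,1,1,1,1,1,1,2).

Computing H_k = (kernel of ∂_k) / (image of ∂_{k+1}):

  H_1: rank ker ∂_1 − rank ∂_2 = (15 − 5) − 10 = 0, and ∂_2 has invariant factor 2 > 1, so H_1 ≅ Z/2.

(K is a triangulation of the real projective plane RP^2.)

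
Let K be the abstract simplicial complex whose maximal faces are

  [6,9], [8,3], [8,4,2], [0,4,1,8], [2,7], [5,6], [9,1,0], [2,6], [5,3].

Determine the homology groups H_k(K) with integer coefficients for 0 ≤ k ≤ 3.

H_0 ≅ Z,  H_1 ≅ Z^2,  H_2 = 0,  H_3 = 0.

Fix the vertex order 0 < 1 < 2 < 3 < 4 < 5 < 6 < 7 < 8 < 9 and write every simplex with vertices in increasing order. Then dim K = 3 and the simplices of K are:

  0-simplices (10): [0], [1], [2], [3], [4], [5], [6], [7], [8], [9]
  1-simplices (16): [0,1], [0,4], [0,8], [0,9], [1,4], [1,8], [1,9], [2,4], [2,6], [2,7], [2,8], [3,5], [3,8], [4,8], [5,6], [6,9]
  2-simplices (6): [0,1,4], [0,1,8], [0,1,9], [0,4,8], [1,4,8], [2,4,8]
  3-simplices (1): [0,1,4,8]

Hence C_0 ≅ Z^10, C_1 ≅ Z^16, C_2 ≅ Z^6, C_3 ≅ Z^1.

∂_1: C_1 → C_0 maps an edge to its endpoints' difference, ∂[p,q] = q − p.
The resulting 10×16 matrix has rank 9, and its Smith normal form has invariant factors (1,1,1,1,1,1,1,1,1).

Boundary ∂_2: C_2 → C_1 sends each 2-simplex [p,q,r] to [q,r] − [p,r] + [p,q]. For instance
  ∂[1,4,8] = [4,8] − [1,8] + [1,4],
  ∂[0,1,9] = [1,9] − [0,9] + [0,1].
The resulting 16×6 matrix has rank 5, and its Smith normal form has invariant factors (1,1,1,1,1).

The boundary map ∂_3: C_3 → C_2 sends each 3-simplex σ to the alternating sum Σ_i (−1)^i (σ with its i-th vertex removed). For instance
  ∂[0,1,4,8] = [1,4,8] − [0,4,8] + [0,1,8] − [0,1,4].
This gives a 6×1 integer matrix of rank 1; reducing to Smith normal form yields diagonal entries (1).

Now H_k = ker ∂_k / im ∂_{k+1}, so:

  H_0: rank C_0 − rank ∂_1 = 10 − 9 = 1, and the invariant factors of ∂_1 are all 1, so H_0 = Z.
  H_1: rank ker ∂_1 − rank ∂_2 = (16 − 9) − 5 = 2, and the invariant factors of ∂_2 are all 1, so H_1 = Z^2.
  H_2: rank ker ∂_2 − rank ∂_3 = (6 − 5) − 1 = 0, and the invariant factors of ∂_3 are all 1, so H_2 = 0.
  H_3: rank ker ∂_3 − rank ∂_4 = (1 − 1) − 0 = 0, and there is no ∂_4, so H_3 = 0.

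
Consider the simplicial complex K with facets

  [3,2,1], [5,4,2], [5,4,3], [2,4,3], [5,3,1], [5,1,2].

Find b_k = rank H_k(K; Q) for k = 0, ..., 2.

We work with the vertex ordering 1 < 2 < 3 < 4 < 5. The simplices of K, each written with vertices in increasing order, are:

  0-simplices (5): [1], [2], [3], [4], [5]
  1-simplices (9): [1,2], [1,3], [1,5], [2,3], [2,4], [2,5], [3,4], [3,5], [4,5]
  2-simplices (6): [1,2,3], [1,2,5], [1,3,5], [2,3,4], [2,4,5], [3,4,5]

so the chain groups are C_0 ≅ Z^5, C_1 ≅ Z^9, C_2 ≅ Z^6.

Boundary ∂_1: C_1 → C_0 maps an edge to its endpoints' difference, ∂[p,q] = q − p. For instance
  ∂[3,5] = [5] − [3].
This gives a 5×9 integer matrix of rank 4; reducing to Smith normal form yields diagonal entries (1,1,1,1).

The boundary map ∂_2: C_2 → C_1 sends each 2-simplex [p,q,r] to [q,r] − [p,r] + [p,q]. For instance
  ∂[2,3,4] = [3,4] − [2,4] + [2,3],
  ∂[1,3,5] = [3,5] − [1,5] + [1,3].
This gives a 9×6 integer matrix of rank 5; reducing to Smith normal form yields diagonal entries (1,1,1,1,1).

From H_k ≅ ker(∂_k) / im(∂_{k+1}) we obtain:

  H_0: rank C_0 − rank ∂_1 = 5 − 4 = 1, and the invariant factors of ∂_1 are all 1, so H_0 = Z.
  H_1: rank ker ∂_1 − rank ∂_2 = (9 − 4) − 5 = 0, and the invariant factors of ∂_2 are all 1, so H_1 = 0.
  H_2: rank ker ∂_2 − rank ∂_3 = (6 − 5) − 0 = 1, and there is no ∂_3, so H_2 = Z.

As a check, the Euler characteristic is 5 − 9 + 6 = 2, which agrees with 1 − 0 + 1 = 2.

Hence the Betti numbers are b_0 = 1, b_1 = 0, b_2 = 1.

b_0 = 1, b_1 = 0, b_2 = 1.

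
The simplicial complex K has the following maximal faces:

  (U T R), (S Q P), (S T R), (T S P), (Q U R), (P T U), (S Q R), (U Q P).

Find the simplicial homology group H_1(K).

H_1 = 0.

Order the vertices as P < Q < R < S < T < U. Listing each simplex with vertices in this order, K has dimension 2 with simplices:

  0-simplices (6): P, Q, R, S, T, U
  1-simplices (12): PQ, PS, PT, PU, QR, QS, QU, RS, RT, RU, ST, TU
  2-simplices (8): PQS, PQU, PST, PTU, QRS, QRU, RST, RTU

Hence C_0 ≅ Z^6, C_1 ≅ Z^12, C_2 ≅ Z^8.

∂_1: C_1 → C_0 is given by ∂[p,q] = [q] − [p]. For instance
  ∂PT = T − P.
This gives a 6×12 integer matrix of rank 5; reducing to Smith normal form yields diagonal entries (1,1,1,1,1).

The boundary map ∂_2: C_2 → C_1 sends each 2-simplex [p,q,r] to [q,r] − [p,r] + [p,q]. For instance
  ∂QRU = RU − QU + QR,
  ∂PST = ST − PT + PS.
The 12×8 boundary matrix has rank 7 and Smith normal form diag(1,1,1,1,1,1,1).

Computing H_k = (kernel of ∂_k) / (image of ∂_{k+1}):

  H_1: rank ker ∂_1 − rank ∂_2 = (12 − 5) − 7 = 0, and the invariant factors of ∂_2 are all 1, so H_1 ≅ 0.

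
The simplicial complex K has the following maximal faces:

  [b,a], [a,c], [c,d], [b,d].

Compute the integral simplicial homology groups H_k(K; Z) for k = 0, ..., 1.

H_0 ≅ Z,  H_1 ≅ Z.

Take the total order a < b < c < d on the vertex set. Then K (dimension 1) consists of the simplices:

  0-simplices (4): a, b, c, d
  1-simplices (4): ab, ac, bd, cd

giving chain groups C_0 ≅ Z^4, C_1 ≅ Z^4.

Boundary ∂_1: C_1 → C_0 is given by ∂[p,q] = [q] − [p].
This gives a 4×4 integer matrix of rank 3; reducing to Smith normal form yields diagonal entries (1,1,1).

Now H_k = ker ∂_k / im ∂_{k+1}, so:

  H_0: rank C_0 − rank ∂_1 = 4 − 3 = 1, and the invariant factors of ∂_1 are all 1, so H_0 = Z.
  H_1: rank ker ∂_1 − rank ∂_2 = (4 − 3) − 0 = 1, and there is no ∂_2, so H_1 = Z.

As a check, the Euler characteristic is 4 − 4 = 0, which agrees with 1 − 1 = 0.
(K is a triangulation of the circle S^1.)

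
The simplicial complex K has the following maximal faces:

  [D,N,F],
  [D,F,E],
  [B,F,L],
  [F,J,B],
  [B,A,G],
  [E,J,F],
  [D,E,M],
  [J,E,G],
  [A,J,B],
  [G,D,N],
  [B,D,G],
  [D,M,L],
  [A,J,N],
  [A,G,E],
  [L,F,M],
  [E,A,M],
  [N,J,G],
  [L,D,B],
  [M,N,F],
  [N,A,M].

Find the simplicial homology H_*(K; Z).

H_0 = Z,  H_1 = Z ⊕ Z_2,  H_2 = 0.

Fix the vertex order A < B < D < E < F < G < J < L < M < N and write every simplex with vertices in increasing order. Then dim K = 2 and the simplices of K are:

  0-simplices (10): A, B, D, E, F, G, J, L, M, N
  1-simplices (30): AB, AE, AG, AJ, AM, AN, BD, BF, BG, BJ, BL, DE, DF, DG, DL, DM, DN, EF, EG, EJ, EM, FJ, FL, FM, FN, GJ, GN, JN, LM, MN
  2-simplices (20): ABG, ABJ, AEG, AEM, AJN, AMN, BDG, BDL, BFJ, BFL, DEF, DEM, DFN, DGN, DLM, EFJ, EGJ, FLM, FMN, GJN

giving chain groups C_0 ≅ Z^10, C_1 ≅ Z^30, C_2 ≅ Z^20.

∂_1: C_1 → C_0 maps an edge to its endpoints' difference, ∂[p,q] = q − p.
As a 10×30 matrix over Z this has rank 9, with invariant factors (1,1,1,1,1,1,1,1,1).

Boundary ∂_2: C_2 → C_1 sends each 2-simplex [p,q,r] to [q,r] − [p,r] + [p,q]. For instance
  ∂ABJ = BJ − AJ + AB,
  ∂FMN = MN − FN + FM.
The resulting 30×20 matrix has rank 20, and its Smith normal form has invariant factors (1,1,1,1,1,1,1,1,1,1,1,1,1,1,1,1,1,1,1,2).

Reading off H_k = ker ∂_k / im ∂_{k+1}:

  H_0: rank C_0 − rank ∂_1 = 10 − 9 = 1, and the invariant factors of ∂_1 are all 1, so H_0 ≅ Z.
  H_1: rank ker ∂_1 − rank ∂_2 = (30 − 9) − 20 = 1, and ∂_2 has invariant factor 2 > 1, so H_1 ≅ Z ⊕ Z_2.
  H_2: rank ker ∂_2 − rank ∂_3 = (20 − 20) − 0 = 0, and there is no ∂_3, so H_2 ≅ 0.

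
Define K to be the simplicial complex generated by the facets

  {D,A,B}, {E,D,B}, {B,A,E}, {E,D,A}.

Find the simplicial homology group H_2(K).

Fix the vertex order A < B < D < E and write every simplex with vertices in increasing order. Then dim K = 2 and the simplices of K are:

  0-simplices (4): A, B, D, E
  1-simplices (6): AB, AD, AE, BD, BE, DE
  2-simplices (4): ABD, ABE, ADE, BDE

Hence C_0 ≅ Z^4, C_1 ≅ Z^6, C_2 ≅ Z^4.

The boundary map ∂_1: C_1 → C_0 sends each edge [p,q] (with p < q) to q − p. For instance
  ∂AB = B − A.
The resulting 4×6 matrix has rank 3, and its Smith normal form has invariant factors (1,1,1).

Boundary ∂_2: C_2 → C_1 maps a triangle to the signed sum of its edges. For instance
  ∂BDE = DE − BE + BD,
  ∂ADE = DE − AE + AD.
As a 6×4 matrix over Z this has rank 3, with invariant factors (1,1,1).

Reading off H_k = ker ∂_k / im ∂_{k+1}:

  H_2: rank ker ∂_2 − rank ∂_3 = (4 − 3) − 0 = 1, and there is no ∂_3, so H_2 ≅ Z.

H_2 = Z.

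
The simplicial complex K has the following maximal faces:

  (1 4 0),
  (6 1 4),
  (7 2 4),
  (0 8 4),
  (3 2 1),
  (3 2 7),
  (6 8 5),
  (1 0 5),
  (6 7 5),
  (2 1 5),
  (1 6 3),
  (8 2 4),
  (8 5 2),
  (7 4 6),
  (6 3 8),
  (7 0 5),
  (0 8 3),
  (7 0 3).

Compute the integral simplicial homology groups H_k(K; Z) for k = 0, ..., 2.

K has 9 vertices, 27 edges, 18 triangles.
rank ∂_0 = 0, rank ∂_1 = 8 ⇒ b_0 = 9 − 0 − 8 = 1; all invariant factors of ∂_1 are 1 so no torsion. So H_0 = Z.
rank ∂_1 = 8, rank ∂_2 = 17 ⇒ b_1 = 27 − 8 − 17 = 2; all invariant factors of ∂_2 are 1 so no torsion. So H_1 = Z^2.
rank ∂_2 = 17, rank ∂_3 = 0 ⇒ b_2 = 18 − 17 − 0 = 1. So H_2 = Z.

H_0 ≅ Z,  H_1 ≅ Z^2,  H_2 ≅ Z.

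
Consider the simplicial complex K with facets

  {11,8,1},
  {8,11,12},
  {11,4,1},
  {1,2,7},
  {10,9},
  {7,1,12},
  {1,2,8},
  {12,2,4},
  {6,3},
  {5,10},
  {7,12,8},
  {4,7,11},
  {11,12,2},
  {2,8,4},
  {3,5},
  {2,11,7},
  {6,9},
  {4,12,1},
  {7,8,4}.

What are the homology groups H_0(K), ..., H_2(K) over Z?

Order the vertices as 1 < 2 < 3 < 4 < 5 < 6 < 7 < 8 < 9 < 10 < 11 < 12. Listing each simplex with vertices in this order, K has dimension 2 with simplices:

  0-simplices (12): [1], [2], [3], [4], [5], [6], [7], [8], [9], [10], [11], [12]
  1-simplices (26): (26 of them)
  2-simplices (14): [1,2,7], [1,2,8], [1,4,11], [1,4,12], [1,7,12], [1,8,11], [2,4,8], [2,4,12], [2,7,11], [2,11,12], [4,7,8], [4,7,11], [7,8,12], [8,11,12]

giving chain groups C_0 ≅ Z^12, C_1 ≅ Z^26, C_2 ≅ Z^14.

∂_1: C_1 → C_0 sends each edge [p,q] (with p < q) to q − p.
The 12×26 boundary matrix has rank 10 and Smith normal form diag(1,1,1,1,1,1,1,1,1,1).

∂_2: C_2 → C_1 maps a triangle to the signed sum of its edges. For instance
  ∂[8,11,12] = [11,12] − [8,12] + [8,11],
  ∂[2,7,11] = [7,11] − [2,11] + [2,7].
The 26×14 boundary matrix has rank 13 and Smith normal form diag(1,1,1,1,1,1,1,1,1,1,1,1,1).

Now H_k = ker ∂_k / im ∂_{k+1}, so:

  H_0: rank C_0 − rank ∂_1 = 12 − 10 = 2, and the invariant factors of ∂_1 are all 1, so H_0 = Z^2.
  H_1: rank ker ∂_1 − rank ∂_2 = (26 − 10) − 13 = 3, and the invariant factors of ∂_2 are all 1, so H_1 = Z^3.
  H_2: rank ker ∂_2 − rank ∂_3 = (14 − 13) − 0 = 1, and there is no ∂_3, so H_2 = Z.

As a check, the Euler characteristic is 12 − 26 + 14 = 0, which agrees with 2 − 3 + 1 = 0.
(K is a triangulation of the disjoint union of the torus T^2 and the circle S^1.)

H_0 = Z^2,  H_1 = Z^3,  H_2 = Z.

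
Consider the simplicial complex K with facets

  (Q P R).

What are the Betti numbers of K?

b_0 = 1, b_1 = 0, b_2 = 0.

K has 3 vertices, 3 edges, 1 triangle.
rank ∂_0 = 0, rank ∂_1 = 2 ⇒ b_0 = 3 − 0 − 2 = 1; all invariant factors of ∂_1 are 1 so no torsion. So H_0 ≅ Z.
rank ∂_1 = 2, rank ∂_2 = 1 ⇒ b_1 = 3 − 2 − 1 = 0; all invariant factors of ∂_2 are 1 so no torsion. So H_1 ≅ 0.
rank ∂_2 = 1, rank ∂_3 = 0 ⇒ b_2 = 1 − 1 − 0 = 0. So H_2 ≅ 0.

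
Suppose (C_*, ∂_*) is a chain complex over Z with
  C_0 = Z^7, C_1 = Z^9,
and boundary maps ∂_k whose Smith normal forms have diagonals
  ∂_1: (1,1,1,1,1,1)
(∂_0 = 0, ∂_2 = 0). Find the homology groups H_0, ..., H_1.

H_0: b_0 = 7 − 0 − 6 = 1; torsion from ∂_1 factors > 1: none. So H_0 = Z.
H_1: b_1 = 9 − 6 − 0 = 3; torsion from ∂_2 factors > 1: none. So H_1 = Z^3.

H_0 = Z,  H_1 = Z^3.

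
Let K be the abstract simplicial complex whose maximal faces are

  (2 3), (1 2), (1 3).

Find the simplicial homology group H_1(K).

H_1 = Z.

K has 3 vertices, 3 edges.
rank ∂_1 = 2, rank ∂_2 = 0 ⇒ b_1 = 3 − 2 − 0 = 1. So H_1 = Z.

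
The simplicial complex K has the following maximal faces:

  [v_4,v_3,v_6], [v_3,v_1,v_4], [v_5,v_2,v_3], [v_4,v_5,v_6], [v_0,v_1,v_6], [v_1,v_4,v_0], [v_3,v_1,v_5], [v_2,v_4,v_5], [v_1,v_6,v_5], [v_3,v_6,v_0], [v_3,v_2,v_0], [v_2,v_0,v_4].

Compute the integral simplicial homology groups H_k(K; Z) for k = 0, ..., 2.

Take the total order v_0 < v_1 < v_2 < v_3 < v_4 < v_5 < v_6 on the vertex set. Then K (dimension 2) consists of the simplices:

  0-simplices (7): [v_0], [v_1], [v_2], [v_3], [v_4], [v_5], [v_6]
  1-simplices (18): (18 of them)
  2-simplices (12): (12 of them)

giving chain groups C_0 ≅ Z^7, C_1 ≅ Z^18, C_2 ≅ Z^12.

∂_1: C_1 → C_0 maps an edge to its endpoints' difference, ∂[p,q] = q − p. For instance
  ∂[v_1,v_4] = [v_4] − [v_1].
The 7×18 boundary matrix has rank 6 and Smith normal form diag(1,1,1,1,1,1).

Boundary ∂_2: C_2 → C_1 sends each 2-simplex [p,q,r] to [q,r] − [p,r] + [p,q]. For instance
  ∂[v_0,v_2,v_3] = [v_2,v_3] − [v_0,v_3] + [v_0,v_2],
  ∂[v_0,v_1,v_6] = [v_1,v_6] − [v_0,v_6] + [v_0,v_1].
The resulting 18×12 matrix has rank 12, and its Smith normal form has invariant factors (1,1,1,1,1,1,1,1,1,1,1,2).

From H_k ≅ ker(∂_k) / im(∂_{k+1}) we obtain:

  H_0: rank C_0 − rank ∂_1 = 7 − 6 = 1, and the invariant factors of ∂_1 are all 1, so H_0 = Z.
  H_1: rank ker ∂_1 − rank ∂_2 = (18 − 6) − 12 = 0, and ∂_2 has invariant factor 2 > 1, so H_1 = Z/2.
  H_2: rank ker ∂_2 − rank ∂_3 = (12 − 12) − 0 = 0, and there is no ∂_3, so H_2 = 0.

H_0 ≅ Z,  H_1 ≅ Z/2,  H_2 = 0.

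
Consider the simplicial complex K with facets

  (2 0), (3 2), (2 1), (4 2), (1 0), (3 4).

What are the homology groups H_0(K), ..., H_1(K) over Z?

Take the total order 0 < 1 < 2 < 3 < 4 on the vertex set. Then K (dimension 1) consists of the simplices:

  0-simplices (5): [0], [1], [2], [3], [4]
  1-simplices (6): [0,1], [0,2], [1,2], [2,3], [2,4], [3,4]

giving chain groups C_0 ≅ Z^5, C_1 ≅ Z^6.

∂_1: C_1 → C_0 maps an edge to its endpoints' difference, ∂[p,q] = q − p.
The resulting 5×6 matrix has rank 4, and its Smith normal form has invariant factors (1,1,1,1).

Reading off H_k = ker ∂_k / im ∂_{k+1}:

  H_0: rank C_0 − rank ∂_1 = 5 − 4 = 1, and the invariant factors of ∂_1 are all 1, so H_0 ≅ Z.
  H_1: rank ker ∂_1 − rank ∂_2 = (6 − 4) − 0 = 2, and there is no ∂_2, so H_1 ≅ Z^2.

As a check, the Euler characteristic is 5 − 6 = -1, which agrees with 1 − 2 = -1.
(K is a triangulation of a wedge of 2 circles.)

H_0 ≅ Z,  H_1 ≅ Z^2.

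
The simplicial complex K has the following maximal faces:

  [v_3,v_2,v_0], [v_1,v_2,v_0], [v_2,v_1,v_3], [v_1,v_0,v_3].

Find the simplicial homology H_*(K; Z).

H_0 = Z,  H_1 = 0,  H_2 = Z.

Order the vertices as v_0 < v_1 < v_2 < v_3. Listing each simplex with vertices in this order, K has dimension 2 with simplices:

  0-simplices (4): [v_0], [v_1], [v_2], [v_3]
  1-simplices (6): [v_0,v_1], [v_0,v_2], [v_0,v_3], [v_1,v_2], [v_1,v_3], [v_2,v_3]
  2-simplices (4): [v_0,v_1,v_2], [v_0,v_1,v_3], [v_0,v_2,v_3], [v_1,v_2,v_3]

Hence C_0 ≅ Z^4, C_1 ≅ Z^6, C_2 ≅ Z^4.

The boundary map ∂_1: C_1 → C_0 is given by ∂[p,q] = [q] − [p].
The resulting 4×6 matrix has rank 3, and its Smith normal form has invariant factors (1,1,1).

The boundary map ∂_2: C_2 → C_1 maps a triangle to the signed sum of its edges. For instance
  ∂[v_0,v_1,v_2] = [v_1,v_2] − [v_0,v_2] + [v_0,v_1],
  ∂[v_0,v_2,v_3] = [v_2,v_3] − [v_0,v_3] + [v_0,v_2].
The resulting 6×4 matrix has rank 3, and its Smith normal form has invariant factors (1,1,1).

Computing H_k = (kernel of ∂_k) / (image of ∂_{k+1}):

  H_0: rank C_0 − rank ∂_1 = 4 − 3 = 1, and the invariant factors of ∂_1 are all 1, so H_0 ≅ Z.
  H_1: rank ker ∂_1 − rank ∂_2 = (6 − 3) − 3 = 0, and the invariant factors of ∂_2 are all 1, so H_1 ≅ 0.
  H_2: rank ker ∂_2 − rank ∂_3 = (4 − 3) − 0 = 1, and there is no ∂_3, so H_2 ≅ Z.

As a check, the Euler characteristic is 4 − 6 + 4 = 2, which agrees with 1 − 0 + 1 = 2.
(K is a triangulation of the 2-sphere S^2.)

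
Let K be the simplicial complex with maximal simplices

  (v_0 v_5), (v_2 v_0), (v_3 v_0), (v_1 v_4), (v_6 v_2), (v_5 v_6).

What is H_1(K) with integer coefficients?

Take the total order v_0 < v_1 < v_2 < v_3 < v_4 < v_5 < v_6 on the vertex set. Then K (dimension 1) consists of the simplices:

  0-simplices (7): [v_0], [v_1], [v_2], [v_3], [v_4], [v_5], [v_6]
  1-simplices (6): [v_0,v_2], [v_0,v_3], [v_0,v_5], [v_1,v_4], [v_2,v_6], [v_5,v_6]

Hence C_0 ≅ Z^7, C_1 ≅ Z^6.

The boundary map ∂_1: C_1 → C_0 is given by ∂[p,q] = [q] − [p]. For instance
  ∂[v_0,v_3] = [v_3] − [v_0].
The 7×6 boundary matrix has rank 5 and Smith normal form diag(1,1,1,1,1).

Now H_k = ker ∂_k / im ∂_{k+1}, so:

  H_1: rank ker ∂_1 − rank ∂_2 = (6 − 5) − 0 = 1, and there is no ∂_2, so H_1 ≅ Z.

H_1 = Z.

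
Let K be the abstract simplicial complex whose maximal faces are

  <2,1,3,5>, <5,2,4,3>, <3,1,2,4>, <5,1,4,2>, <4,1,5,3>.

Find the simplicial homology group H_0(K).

H_0 ≅ Z.

Fix the vertex order 1 < 2 < 3 < 4 < 5 and write every simplex with vertices in increasing order. Then dim K = 3 and the simplices of K are:

  0-simplices (5): [1], [2], [3], [4], [5]
  1-simplices (10): [1,2], [1,3], [1,4], [1,5], [2,3], [2,4], [2,5], [3,4], [3,5], [4,5]
  2-simplices (10): [1,2,3], [1,2,4], [1,2,5], [1,3,4], [1,3,5], [1,4,5], [2,3,4], [2,3,5], [2,4,5], [3,4,5]
  3-simplices (5): [1,2,3,4], [1,2,3,5], [1,2,4,5], [1,3,4,5], [2,3,4,5]

giving chain groups C_0 ≅ Z^5, C_1 ≅ Z^10, C_2 ≅ Z^10, C_3 ≅ Z^5.

The boundary map ∂_1: C_1 → C_0 sends each edge [p,q] (with p < q) to q − p. For instance
  ∂[3,4] = [4] − [3].
This gives a 5×10 integer matrix of rank 4; reducing to Smith normal form yields diagonal entries (1,1,1,1).

The boundary map ∂_2: C_2 → C_1 maps a triangle to the signed sum of its edges. For instance
  ∂[2,4,5] = [4,5] − [2,5] + [2,4],
  ∂[3,4,5] = [4,5] − [3,5] + [3,4].
This gives a 10×10 integer matrix of rank 6; reducing to Smith normal form yields diagonal entries (1,1,1,1,1,1).

The boundary map ∂_3: C_3 → C_2 sends each 3-simplex σ to the alternating sum Σ_i (−1)^i (σ with its i-th vertex removed). For instance
  ∂[1,2,3,4] = [2,3,4] − [1,3,4] + [1,2,4] − [1,2,3],
  ∂[1,2,4,5] = [2,4,5] − [1,4,5] + [1,2,5] − [1,2,4].
This gives a 10×5 integer matrix of rank 4; reducing to Smith normal form yields diagonal entries (1,1,1,1).

Computing H_k = (kernel of ∂_k) / (image of ∂_{k+1}):

  H_0: rank C_0 − rank ∂_1 = 5 − 4 = 1, and the invariant factors of ∂_1 are all 1, so H_0 = Z.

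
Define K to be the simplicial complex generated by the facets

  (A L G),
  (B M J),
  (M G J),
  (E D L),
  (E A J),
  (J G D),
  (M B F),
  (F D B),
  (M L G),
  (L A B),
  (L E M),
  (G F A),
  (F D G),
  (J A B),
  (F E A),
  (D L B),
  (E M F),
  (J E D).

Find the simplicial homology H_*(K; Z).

H_0 = Z,  H_1 = Z^2,  H_2 = Z.

Take the total order A < B < D < E < F < G < J < L < M on the vertex set. Then K (dimension 2) consists of the simplices:

  0-simplices (9): A, B, D, E, F, G, J, L, M
  1-simplices (27): AB, AE, AF, AG, AJ, AL, BD, BF, BJ, BL, BM, DE, DF, DG, DJ, DL, EF, EJ, EL, EM, FG, FM, GJ, GL, GM, JM, LM
  2-simplices (18): ABJ, ABL, AEF, AEJ, AFG, AGL, BDF, BDL, BFM, BJM, DEJ, DEL, DFG, DGJ, EFM, ELM, GJM, GLM

so the chain groups are C_0 ≅ Z^9, C_1 ≅ Z^27, C_2 ≅ Z^18.

The boundary map ∂_1: C_1 → C_0 maps an edge to its endpoints' difference, ∂[p,q] = q − p.
The 9×27 boundary matrix has rank 8 and Smith normal form diag(1,1,1,1,1,1,1,1).

The boundary map ∂_2: C_2 → C_1 acts by ∂[p,q,r] = [q,r] − [p,r] + [p,q]. For instance
  ∂EFM = FM − EM + EF,
  ∂AEF = EF − AF + AE.
This gives a 27×18 integer matrix of rank 17; reducing to Smith normal form yields diagonal entries (1,1,1,1,1,1,1,1,1,1,1,1,1,1,1,1,1).

From H_k ≅ ker(∂_k) / im(∂_{k+1}) we obtain:

  H_0: rank C_0 − rank ∂_1 = 9 − 8 = 1, and the invariant factors of ∂_1 are all 1, so H_0 = Z.
  H_1: rank ker ∂_1 − rank ∂_2 = (27 − 8) − 17 = 2, and the invariant factors of ∂_2 are all 1, so H_1 = Z^2.
  H_2: rank ker ∂_2 − rank ∂_3 = (18 − 17) − 0 = 1, and there is no ∂_3, so H_2 = Z.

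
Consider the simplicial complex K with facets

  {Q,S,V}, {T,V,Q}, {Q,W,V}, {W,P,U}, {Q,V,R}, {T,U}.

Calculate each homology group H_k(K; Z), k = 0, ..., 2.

H_0 ≅ Z,  H_1 ≅ Z,  H_2 = 0.

Fix the vertex order P < Q < R < S < T < U < V < W and write every simplex with vertices in increasing order. Then dim K = 2 and the simplices of K are:

  0-simplices (8): P, Q, R, S, T, U, V, W
  1-simplices (13): PU, PW, QR, QS, QT, QV, QW, RV, SV, TU, TV, UW, VW
  2-simplices (5): PUW, QRV, QSV, QTV, QVW

giving chain groups C_0 ≅ Z^8, C_1 ≅ Z^13, C_2 ≅ Z^5.

∂_1: C_1 → C_0 maps an edge to its endpoints' difference, ∂[p,q] = q − p. For instance
  ∂QS = S − Q.
The resulting 8×13 matrix has rank 7, and its Smith normal form has invariant factors (1,1,1,1,1,1,1).

∂_2: C_2 → C_1 acts by ∂[p,q,r] = [q,r] − [p,r] + [p,q]. For instance
  ∂QSV = SV − QV + QS,
  ∂QTV = TV − QV + QT.
The 13×5 boundary matrix has rank 5 and Smith normal form diag(1,1,1,1,1).

Reading off H_k = ker ∂_k / im ∂_{k+1}:

  H_0: rank C_0 − rank ∂_1 = 8 − 7 = 1, and the invariant factors of ∂_1 are all 1, so H_0 = Z.
  H_1: rank ker ∂_1 − rank ∂_2 = (13 − 7) − 5 = 1, and the invariant factors of ∂_2 are all 1, so H_1 = Z.
  H_2: rank ker ∂_2 − rank ∂_3 = (5 − 5) − 0 = 0, and there is no ∂_3, so H_2 = 0.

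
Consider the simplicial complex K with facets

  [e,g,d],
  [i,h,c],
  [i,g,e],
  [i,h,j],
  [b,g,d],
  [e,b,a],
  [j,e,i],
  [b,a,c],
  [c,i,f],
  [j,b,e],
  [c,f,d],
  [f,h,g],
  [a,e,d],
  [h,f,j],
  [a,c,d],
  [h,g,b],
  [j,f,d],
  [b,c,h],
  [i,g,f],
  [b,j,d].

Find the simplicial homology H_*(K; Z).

H_0 ≅ Z,  H_1 ≅ Z ⊕ Z/2Z,  H_2 = 0.

Take the total order a < b < c < d < e < f < g < h < i < j on the vertex set. Then K (dimension 2) consists of the simplices:

  0-simplices (10): a, b, c, d, e, f, g, h, i, j
  1-simplices (30): ab, ac, ad, ae, bc, bd, be, bg, bh, bj, cd, cf, ch, ci, de, df, dg, dj, eg, ei, ej, fg, fh, fi, fj, gh, gi, hi, hj, ij
  2-simplices (20): abc, abe, acd, ade, bch, bdg, bdj, bej, bgh, cdf, cfi, chi, deg, dfj, egi, eij, fgh, fgi, fhj, hij

Hence C_0 ≅ Z^10, C_1 ≅ Z^30, C_2 ≅ Z^20.

∂_1: C_1 → C_0 maps an edge to its endpoints' difference, ∂[p,q] = q − p.
This gives a 10×30 integer matrix of rank 9; reducing to Smith normal form yields diagonal entries (1,1,1,1,1,1,1,1,1).

Boundary ∂_2: C_2 → C_1 maps a triangle to the signed sum of its edges. For instance
  ∂dfj = fj − dj + df,
  ∂bch = ch − bh + bc.
The 30×20 boundary matrix has rank 20 and Smith normal form diag(1,1,1,1,1,1,1,1,1,1,1,1,1,1,1,1,1,1,1,2).

Reading off H_k = ker ∂_k / im ∂_{k+1}:

  H_0: rank C_0 − rank ∂_1 = 10 − 9 = 1, and the invariant factors of ∂_1 are all 1, so H_0 = Z.
  H_1: rank ker ∂_1 − rank ∂_2 = (30 − 9) − 20 = 1, and ∂_2 has invariant factor 2 > 1, so H_1 = Z ⊕ Z/2Z.
  H_2: rank ker ∂_2 − rank ∂_3 = (20 − 20) − 0 = 0, and there is no ∂_3, so H_2 = 0.

As a check, the Euler characteristic is 10 − 30 + 20 = 0, which agrees with 1 − 1 + 0 = 0.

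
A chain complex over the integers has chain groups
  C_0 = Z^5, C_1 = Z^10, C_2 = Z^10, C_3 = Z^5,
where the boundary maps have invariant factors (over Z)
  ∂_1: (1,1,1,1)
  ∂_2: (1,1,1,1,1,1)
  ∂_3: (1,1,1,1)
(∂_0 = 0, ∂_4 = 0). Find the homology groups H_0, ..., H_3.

H_0: b_0 = 5 − 0 − 4 = 1; torsion from ∂_1 factors > 1: none. So H_0 ≅ Z.
H_1: b_1 = 10 − 4 − 6 = 0; torsion from ∂_2 factors > 1: none. So H_1 ≅ 0.
H_2: b_2 = 10 − 6 − 4 = 0; torsion from ∂_3 factors > 1: none. So H_2 ≅ 0.
H_3: b_3 = 5 − 4 − 0 = 1; torsion from ∂_4 factors > 1: none. So H_3 ≅ Z.

H_0 ≅ Z,  H_1 = 0,  H_2 = 0,  H_3 ≅ Z.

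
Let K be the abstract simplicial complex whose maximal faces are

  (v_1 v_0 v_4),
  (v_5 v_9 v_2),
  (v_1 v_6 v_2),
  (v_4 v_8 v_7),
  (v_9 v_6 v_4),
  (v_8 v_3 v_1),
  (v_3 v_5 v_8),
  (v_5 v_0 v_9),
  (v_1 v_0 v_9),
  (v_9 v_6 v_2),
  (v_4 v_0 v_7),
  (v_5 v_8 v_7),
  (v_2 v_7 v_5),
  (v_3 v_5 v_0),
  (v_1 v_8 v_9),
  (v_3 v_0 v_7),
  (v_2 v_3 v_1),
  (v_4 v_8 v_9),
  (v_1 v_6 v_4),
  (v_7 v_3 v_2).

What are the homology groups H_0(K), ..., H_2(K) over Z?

We work with the vertex ordering v_0 < v_1 < v_2 < v_3 < v_4 < v_5 < v_6 < v_7 < v_8 < v_9. The simplices of K, each written with vertices in increasing order, are:

  0-simplices (10): [v_0], [v_1], [v_2], [v_3], [v_4], [v_5], [v_6], [v_7], [v_8], [v_9]
  1-simplices (30): (30 of them)
  2-simplices (20): (20 of them)

giving chain groups C_0 ≅ Z^10, C_1 ≅ Z^30, C_2 ≅ Z^20.

∂_1: C_1 → C_0 is given by ∂[p,q] = [q] − [p].
The resulting 10×30 matrix has rank 9, and its Smith normal form has invariant factors (1,1,1,1,1,1,1,1,1).

Boundary ∂_2: C_2 → C_1 acts by ∂[p,q,r] = [q,r] − [p,r] + [p,q]. For instance
  ∂[v_2,v_3,v_7] = [v_3,v_7] − [v_2,v_7] + [v_2,v_3],
  ∂[v_0,v_4,v_7] = [v_4,v_7] − [v_0,v_7] + [v_0,v_4].
This gives a 30×20 integer matrix of rank 20; reducing to Smith normal form yields diagonal entries (1,1,1,1,1,1,1,1,1,1,1,1,1,1,1,1,1,1,1,2).

Computing H_k = (kernel of ∂_k) / (image of ∂_{k+1}):

  H_0: rank C_0 − rank ∂_1 = 10 − 9 = 1, and the invariant factors of ∂_1 are all 1, so H_0 ≅ Z.
  H_1: rank ker ∂_1 − rank ∂_2 = (30 − 9) − 20 = 1, and ∂_2 has invariant factor 2 > 1, so H_1 ≅ Z ⊕ Z_2.
  H_2: rank ker ∂_2 − rank ∂_3 = (20 − 20) − 0 = 0, and there is no ∂_3, so H_2 ≅ 0.

(K is a triangulation of the Klein bottle.)

H_0 = Z,  H_1 = Z ⊕ Z_2,  H_2 = 0.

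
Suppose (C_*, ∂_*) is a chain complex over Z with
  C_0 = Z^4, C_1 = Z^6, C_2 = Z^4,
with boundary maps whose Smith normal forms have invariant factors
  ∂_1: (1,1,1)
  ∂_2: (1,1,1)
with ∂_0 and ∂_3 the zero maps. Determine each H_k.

H_0 ≅ Z,  H_1 = 0,  H_2 ≅ Z.

H_0: b_0 = 4 − 0 − 3 = 1; torsion from ∂_1 factors > 1: none. So H_0 ≅ Z.
H_1: b_1 = 6 − 3 − 3 = 0; torsion from ∂_2 factors > 1: none. So H_1 ≅ 0.
H_2: b_2 = 4 − 3 − 0 = 1; torsion from ∂_3 factors > 1: none. So H_2 ≅ Z.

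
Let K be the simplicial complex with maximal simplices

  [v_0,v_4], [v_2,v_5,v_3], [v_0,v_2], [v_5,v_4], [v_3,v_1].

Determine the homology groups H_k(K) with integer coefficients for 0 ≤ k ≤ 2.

H_0 ≅ Z,  H_1 ≅ Z,  H_2 = 0.

Take the total order v_0 < v_1 < v_2 < v_3 < v_4 < v_5 on the vertex set. Then K (dimension 2) consists of the simplices:

  0-simplices (6): [v_0], [v_1], [v_2], [v_3], [v_4], [v_5]
  1-simplices (7): [v_0,v_2], [v_0,v_4], [v_1,v_3], [v_2,v_3], [v_2,v_5], [v_3,v_5], [v_4,v_5]
  2-simplices (1): [v_2,v_3,v_5]

so the chain groups are C_0 ≅ Z^6, C_1 ≅ Z^7, C_2 ≅ Z^1.

Boundary ∂_1: C_1 → C_0 is given by ∂[p,q] = [q] − [p].
This gives a 6×7 integer matrix of rank 5; reducing to Smith normal form yields diagonal entries (1,1,1,1,1).

The boundary map ∂_2: C_2 → C_1 maps a triangle to the signed sum of its edges. For instance
  ∂[v_2,v_3,v_5] = [v_3,v_5] − [v_2,v_5] + [v_2,v_3].
The 7×1 boundary matrix has rank 1 and Smith normal form diag(1).

Now H_k = ker ∂_k / im ∂_{k+1}, so:

  H_0: rank C_0 − rank ∂_1 = 6 − 5 = 1, and the invariant factors of ∂_1 are all 1, so H_0 ≅ Z.
  H_1: rank ker ∂_1 − rank ∂_2 = (7 − 5) − 1 = 1, and the invariant factors of ∂_2 are all 1, so H_1 ≅ Z.
  H_2: rank ker ∂_2 − rank ∂_3 = (1 − 1) − 0 = 0, and there is no ∂_3, so H_2 ≅ 0.

As a check, the Euler characteristic is 6 − 7 + 1 = 0, which agrees with 1 − 1 + 0 = 0.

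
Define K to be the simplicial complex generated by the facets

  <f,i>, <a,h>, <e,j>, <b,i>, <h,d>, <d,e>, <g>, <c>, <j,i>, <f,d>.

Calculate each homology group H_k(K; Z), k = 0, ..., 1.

H_0 ≅ Z^3,  H_1 ≅ Z.

Order the vertices as a < b < c < d < e < f < g < h < i < j. Listing each simplex with vertices in this order, K has dimension 1 with simplices:

  0-simplices (10): a, b, c, d, e, f, g, h, i, j
  1-simplices (8): ah, bi, de, df, dh, ej, fi, ij

Hence C_0 ≅ Z^10, C_1 ≅ Z^8.

The boundary map ∂_1: C_1 → C_0 maps an edge to its endpoints' difference, ∂[p,q] = q − p.
As a 10×8 matrix over Z this has rank 7, with invariant factors (1,1,1,1,1,1,1).

Reading off H_k = ker ∂_k / im ∂_{k+1}:

  H_0: rank C_0 − rank ∂_1 = 10 − 7 = 3, and the invariant factors of ∂_1 are all 1, so H_0 ≅ Z^3.
  H_1: rank ker ∂_1 − rank ∂_2 = (8 − 7) − 0 = 1, and there is no ∂_2, so H_1 ≅ Z.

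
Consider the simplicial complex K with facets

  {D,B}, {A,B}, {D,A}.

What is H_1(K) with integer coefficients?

H_1 = Z.

K has 3 vertices, 3 edges.
rank ∂_1 = 2, rank ∂_2 = 0 ⇒ b_1 = 3 − 2 − 0 = 1. So H_1 ≅ Z.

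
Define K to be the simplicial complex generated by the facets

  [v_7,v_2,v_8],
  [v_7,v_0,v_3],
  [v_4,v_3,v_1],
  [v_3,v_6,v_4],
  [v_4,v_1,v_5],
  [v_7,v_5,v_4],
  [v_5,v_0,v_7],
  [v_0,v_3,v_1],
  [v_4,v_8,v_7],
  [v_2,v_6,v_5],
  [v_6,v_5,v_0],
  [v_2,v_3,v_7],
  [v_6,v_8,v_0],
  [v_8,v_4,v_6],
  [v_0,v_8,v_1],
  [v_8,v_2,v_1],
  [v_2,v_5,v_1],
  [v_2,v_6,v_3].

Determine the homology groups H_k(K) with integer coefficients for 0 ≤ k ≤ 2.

H_0 = Z,  H_1 = Z^2,  H_2 = Z.

We work with the vertex ordering v_0 < v_1 < v_2 < v_3 < v_4 < v_5 < v_6 < v_7 < v_8. The simplices of K, each written with vertices in increasing order, are:

  0-simplices (9): [v_0], [v_1], [v_2], [v_3], [v_4], [v_5], [v_6], [v_7], [v_8]
  1-simplices (27): (27 of them)
  2-simplices (18): (18 of them)

so the chain groups are C_0 ≅ Z^9, C_1 ≅ Z^27, C_2 ≅ Z^18.

Boundary ∂_1: C_1 → C_0 maps an edge to its endpoints' difference, ∂[p,q] = q − p.
The resulting 9×27 matrix has rank 8, and its Smith normal form has invariant factors (1,1,1,1,1,1,1,1).

The boundary map ∂_2: C_2 → C_1 sends each 2-simplex [p,q,r] to [q,r] − [p,r] + [p,q]. For instance
  ∂[v_1,v_2,v_8] = [v_2,v_8] − [v_1,v_8] + [v_1,v_2],
  ∂[v_0,v_1,v_8] = [v_1,v_8] − [v_0,v_8] + [v_0,v_1].
The 27×18 boundary matrix has rank 17 and Smith normal form diag(1,1,1,1,1,1,1,1,1,1,1,1,1,1,1,1,1).

Now H_k = ker ∂_k / im ∂_{k+1}, so:

  H_0: rank C_0 − rank ∂_1 = 9 − 8 = 1, and the invariant factors of ∂_1 are all 1, so H_0 ≅ Z.
  H_1: rank ker ∂_1 − rank ∂_2 = (27 − 8) − 17 = 2, and the invariant factors of ∂_2 are all 1, so H_1 ≅ Z^2.
  H_2: rank ker ∂_2 − rank ∂_3 = (18 − 17) − 0 = 1, and there is no ∂_3, so H_2 ≅ Z.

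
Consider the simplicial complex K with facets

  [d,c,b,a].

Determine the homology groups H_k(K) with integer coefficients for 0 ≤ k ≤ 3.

H_0 ≅ Z,  H_1 = 0,  H_2 = 0,  H_3 = 0.

Take the total order a < b < c < d on the vertex set. Then K (dimension 3) consists of the simplices:

  0-simplices (4): a, b, c, d
  1-simplices (6): ab, ac, ad, bc, bd, cd
  2-simplices (4): abc, abd, acd, bcd
  3-simplices (1): abcd

Hence C_0 ≅ Z^4, C_1 ≅ Z^6, C_2 ≅ Z^4, C_3 ≅ Z^1.

∂_1: C_1 → C_0 maps an edge to its endpoints' difference, ∂[p,q] = q − p.
As a 4×6 matrix over Z this has rank 3, with invariant factors (1,1,1).

Boundary ∂_2: C_2 → C_1 maps a triangle to the signed sum of its edges. For instance
  ∂acd = cd − ad + ac,
  ∂abc = bc − ac + ab.
The resulting 6×4 matrix has rank 3, and its Smith normal form has invariant factors (1,1,1).

The boundary map ∂_3: C_3 → C_2 sends each 3-simplex σ to the alternating sum Σ_i (−1)^i (σ with its i-th vertex removed). For instance
  ∂abcd = bcd − acd + abd − abc.
The resulting 4×1 matrix has rank 1, and its Smith normal form has invariant factors (1).

From H_k ≅ ker(∂_k) / im(∂_{k+1}) we obtain:

  H_0: rank C_0 − rank ∂_1 = 4 − 3 = 1, and the invariant factors of ∂_1 are all 1, so H_0 ≅ Z.
  H_1: rank ker ∂_1 − rank ∂_2 = (6 − 3) − 3 = 0, and the invariant factors of ∂_2 are all 1, so H_1 ≅ 0.
  H_2: rank ker ∂_2 − rank ∂_3 = (4 − 3) − 1 = 0, and the invariant factors of ∂_3 are all 1, so H_2 ≅ 0.
  H_3: rank ker ∂_3 − rank ∂_4 = (1 − 1) − 0 = 0, and there is no ∂_4, so H_3 ≅ 0.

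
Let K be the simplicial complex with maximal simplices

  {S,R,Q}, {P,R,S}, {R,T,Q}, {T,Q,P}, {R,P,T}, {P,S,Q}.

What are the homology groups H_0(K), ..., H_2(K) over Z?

Order the vertices as P < Q < R < S < T. Listing each simplex with vertices in this order, K has dimension 2 with simplices:

  0-simplices (5): P, Q, R, S, T
  1-simplices (9): PQ, PR, PS, PT, QR, QS, QT, RS, RT
  2-simplices (6): PQS, PQT, PRS, PRT, QRS, QRT

so the chain groups are C_0 ≅ Z^5, C_1 ≅ Z^9, C_2 ≅ Z^6.

The boundary map ∂_1: C_1 → C_0 maps an edge to its endpoints' difference, ∂[p,q] = q − p.
This gives a 5×9 integer matrix of rank 4; reducing to Smith normal form yields diagonal entries (1,1,1,1).

The boundary map ∂_2: C_2 → C_1 maps a triangle to the signed sum of its edges. For instance
  ∂PRS = RS − PS + PR,
  ∂PQT = QT − PT + PQ.
This gives a 9×6 integer matrix of rank 5; reducing to Smith normal form yields diagonal entries (1,1,1,1,1).

Reading off H_k = ker ∂_k / im ∂_{k+1}:

  H_0: rank C_0 − rank ∂_1 = 5 − 4 = 1, and the invariant factors of ∂_1 are all 1, so H_0 = Z.
  H_1: rank ker ∂_1 − rank ∂_2 = (9 − 4) − 5 = 0, and the invariant factors of ∂_2 are all 1, so H_1 = 0.
  H_2: rank ker ∂_2 − rank ∂_3 = (6 − 5) − 0 = 1, and there is no ∂_3, so H_2 = Z.

As a check, the Euler characteristic is 5 − 9 + 6 = 2, which agrees with 1 − 0 + 1 = 2.
(K is a triangulation of the 2-sphere S^2.)

H_0 ≅ Z,  H_1 = 0,  H_2 ≅ Z.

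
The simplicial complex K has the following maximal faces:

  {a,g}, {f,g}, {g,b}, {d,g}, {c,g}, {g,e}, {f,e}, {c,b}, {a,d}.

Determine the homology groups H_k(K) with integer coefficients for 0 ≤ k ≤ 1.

Order the vertices as a < b < c < d < e < f < g. Listing each simplex with vertices in this order, K has dimension 1 with simplices:

  0-simplices (7): a, b, c, d, e, f, g
  1-simplices (9): ad, ag, bc, bg, cg, dg, ef, eg, fg

so the chain groups are C_0 ≅ Z^7, C_1 ≅ Z^9.

Boundary ∂_1: C_1 → C_0 maps an edge to its endpoints' difference, ∂[p,q] = q − p. For instance
  ∂eg = g − e.
The resulting 7×9 matrix has rank 6, and its Smith normal form has invariant factors (1,1,1,1,1,1).

Now H_k = ker ∂_k / im ∂_{k+1}, so:

  H_0: rank C_0 − rank ∂_1 = 7 − 6 = 1, and the invariant factors of ∂_1 are all 1, so H_0 = Z.
  H_1: rank ker ∂_1 − rank ∂_2 = (9 − 6) − 0 = 3, and there is no ∂_2, so H_1 = Z^3.

H_0 ≅ Z,  H_1 ≅ Z^3.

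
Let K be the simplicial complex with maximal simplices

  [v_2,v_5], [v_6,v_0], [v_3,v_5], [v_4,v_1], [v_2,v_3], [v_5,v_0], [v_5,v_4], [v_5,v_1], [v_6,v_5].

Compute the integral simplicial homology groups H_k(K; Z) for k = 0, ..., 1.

Take the total order v_0 < v_1 < v_2 < v_3 < v_4 < v_5 < v_6 on the vertex set. Then K (dimension 1) consists of the simplices:

  0-simplices (7): [v_0], [v_1], [v_2], [v_3], [v_4], [v_5], [v_6]
  1-simplices (9): [v_0,v_5], [v_0,v_6], [v_1,v_4], [v_1,v_5], [v_2,v_3], [v_2,v_5], [v_3,v_5], [v_4,v_5], [v_5,v_6]

Hence C_0 ≅ Z^7, C_1 ≅ Z^9.

∂_1: C_1 → C_0 sends each edge [p,q] (with p < q) to q − p. For instance
  ∂[v_1,v_4] = [v_4] − [v_1].
The resulting 7×9 matrix has rank 6, and its Smith normal form has invariant factors (1,1,1,1,1,1).

Now H_k = ker ∂_k / im ∂_{k+1}, so:

  H_0: rank C_0 − rank ∂_1 = 7 − 6 = 1, and the invariant factors of ∂_1 are all 1, so H_0 = Z.
  H_1: rank ker ∂_1 − rank ∂_2 = (9 − 6) − 0 = 3, and there is no ∂_2, so H_1 = Z^3.

As a check, the Euler characteristic is 7 − 9 = -2, which agrees with 1 − 3 = -2.

H_0 ≅ Z,  H_1 ≅ Z^3.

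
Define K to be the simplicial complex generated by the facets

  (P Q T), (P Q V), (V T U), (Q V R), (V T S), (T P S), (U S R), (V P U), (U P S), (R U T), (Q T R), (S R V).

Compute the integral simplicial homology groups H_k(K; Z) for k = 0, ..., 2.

Order the vertices as P < Q < R < S < T < U < V. Listing each simplex with vertices in this order, K has dimension 2 with simplices:

  0-simplices (7): P, Q, R, S, T, U, V
  1-simplices (18): PQ, PS, PT, PU, PV, QR, QT, QV, RS, RT, RU, RV, ST, SU, SV, TU, TV, UV
  2-simplices (12): PQT, PQV, PST, PSU, PUV, QRT, QRV, RSU, RSV, RTU, STV, TUV

giving chain groups C_0 ≅ Z^7, C_1 ≅ Z^18, C_2 ≅ Z^12.

∂_1: C_1 → C_0 is given by ∂[p,q] = [q] − [p].
As a 7×18 matrix over Z this has rank 6, with invariant factors (1,1,1,1,1,1).

Boundary ∂_2: C_2 → C_1 acts by ∂[p,q,r] = [q,r] − [p,r] + [p,q]. For instance
  ∂PST = ST − PT + PS,
  ∂PSU = SU − PU + PS.
The 18×12 boundary matrix has rank 12 and Smith normal form diag(1,1,1,1,1,1,1,1,1,1,1,2).

Now H_k = ker ∂_k / im ∂_{k+1}, so:

  H_0: rank C_0 − rank ∂_1 = 7 − 6 = 1, and the invariant factors of ∂_1 are all 1, so H_0 ≅ Z.
  H_1: rank ker ∂_1 − rank ∂_2 = (18 − 6) − 12 = 0, and ∂_2 has invariant factor 2 > 1, so H_1 ≅ Z/2.
  H_2: rank ker ∂_2 − rank ∂_3 = (12 − 12) − 0 = 0, and there is no ∂_3, so H_2 ≅ 0.

As a check, the Euler characteristic is 7 − 18 + 12 = 1, which agrees with 1 − 0 + 0 = 1.

H_0 ≅ Z,  H_1 ≅ Z/2,  H_2 = 0.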